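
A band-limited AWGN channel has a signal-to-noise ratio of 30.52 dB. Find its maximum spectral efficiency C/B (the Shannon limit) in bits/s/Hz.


SNR_linear = 10^(30.52/10) = 1127.1975; C/B = log2(1 + SNR_linear) = log2(1 + 1127.1975) = 10.1398

10.1398 bits/s/Hz


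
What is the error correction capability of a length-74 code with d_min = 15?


Correction capability = floor((d-1)/2) = floor((15-1)/2) = 7

7 errors


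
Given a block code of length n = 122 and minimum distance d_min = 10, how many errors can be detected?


Detection capability = d_min - 1 = 10 - 1 = 9

9 errors


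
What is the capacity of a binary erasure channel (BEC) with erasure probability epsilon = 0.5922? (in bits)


C = 1 - epsilon = 1 - 0.5922 = 0.4078

0.4078 bits


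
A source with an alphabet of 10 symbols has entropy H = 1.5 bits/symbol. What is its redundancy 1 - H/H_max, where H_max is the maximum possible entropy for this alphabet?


H_max = log2(K) = log2(10) = 3.3219 bits/symbol. Redundancy = 1 - H/H_max = 1 - 1.5/3.3219 = 1 - 0.4515 = 0.5485

0.5485


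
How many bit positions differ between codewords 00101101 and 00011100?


Count differing positions: . . ^ ^ . . . ^ = 3 differences

3


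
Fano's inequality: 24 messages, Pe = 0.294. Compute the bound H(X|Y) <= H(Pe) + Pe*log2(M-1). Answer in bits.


H(Pe) = -Pe*log2(Pe) - (1-Pe)*log2(1-Pe) = -0.294*log2(0.294) - 0.706*log2(0.706) = 0.519237 + 0.354595 = 0.8738. Pe*log2(M-1) = 0.294*log2(23) = 1.329927. Bound = H(Pe) + Pe*log2(M-1) = 0.519237 + 0.354595 + 1.329927 = 2.2038

2.2038 bits


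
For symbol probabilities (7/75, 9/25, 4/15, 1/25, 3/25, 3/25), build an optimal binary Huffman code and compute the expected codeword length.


Huffman construction (repeatedly merge the two least-probable nodes; each merge adds 1 bit to every symbol beneath it): 1/25 + 7/75 = 2/15; 3/25 + 3/25 = 6/25; 2/15 + 6/25 = 28/75; 4/15 + 9/25 = 47/75; 28/75 + 47/75 = 1. Resulting codeword lengths (in the order the probabilities were given): (3, 2, 2, 3, 3, 3). L_avg = sum(p_i * l_i) = 7/75*3 + 9/25*2 + 4/15*2 + 1/25*3 + 3/25*3 + 3/25*3 = 178/75 = 2.3733

2.3733 bits


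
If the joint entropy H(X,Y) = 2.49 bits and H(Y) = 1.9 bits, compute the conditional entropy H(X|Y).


H(X|Y) = H(X,Y) - H(Y) = 2.49 - 1.9 = 0.59

0.59 bits


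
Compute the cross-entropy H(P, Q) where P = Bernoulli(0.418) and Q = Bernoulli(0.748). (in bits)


H(P,Q) = -p*log2(q) - (1-p)*log2(1-q). -0.418*log2(0.748) = 0.175096; -0.582*log2(0.252) = 1.157310. H(P,Q) = 0.175096 + 1.157310 = 1.3324

1.3324 bits


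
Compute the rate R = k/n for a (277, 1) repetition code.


Rate = k/n = 1/277

1/277


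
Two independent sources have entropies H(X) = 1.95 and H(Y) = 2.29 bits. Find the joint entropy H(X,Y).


For independent variables, H(X,Y) = H(X) + H(Y) = 1.95 + 2.29 = 4.24

4.24 bits


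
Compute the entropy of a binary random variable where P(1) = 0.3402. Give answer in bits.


H = -p*log2(p) - (1-p)*log2(1-p). -0.3402*log2(0.3402) = 0.529196; -0.6598*log2(0.6598) = 0.395814. H = 0.529196 + 0.395814 = 0.925

0.925 bits


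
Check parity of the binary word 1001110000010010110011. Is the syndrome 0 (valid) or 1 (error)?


Syndrome = XOR of all bits = 1 XOR 0 XOR 0 XOR 1 XOR 1 XOR 1 XOR 0 XOR 0 XOR 0 XOR 0 XOR 0 XOR 1 XOR 0 XOR 0 XOR 1 XOR 0 XOR 1 XOR 1 XOR 0 XOR 0 XOR 1 XOR 1 = 0

0


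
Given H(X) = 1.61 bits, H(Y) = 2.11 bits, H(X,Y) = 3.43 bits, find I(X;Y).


I(X;Y) = H(X) + H(Y) - H(X,Y) = 1.61 + 2.11 - 3.43 = 0.29

0.29 bits


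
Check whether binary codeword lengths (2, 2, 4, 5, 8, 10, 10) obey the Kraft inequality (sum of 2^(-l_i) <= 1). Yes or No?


Kraft sum = sum(2^(-l_i)) = 0.5996, need <= 1. Result: satisfied (a binary prefix-free code with these lengths exists)

Yes


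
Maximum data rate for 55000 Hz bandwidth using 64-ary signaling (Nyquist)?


Rate = 2 * B * log2(M) = 2 * 55000 * 6.0 = 660000.0

660000.0 bps


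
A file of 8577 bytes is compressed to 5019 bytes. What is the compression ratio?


Ratio = original / compressed = 8577 / 5019 = 1.7089

1.7089


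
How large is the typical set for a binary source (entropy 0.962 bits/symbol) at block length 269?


log2|A_typical| = nH = 269 * 0.962 = 258.778, so |A_typical| ~ 2^258.778 = 7.942e+77

7.942e+77


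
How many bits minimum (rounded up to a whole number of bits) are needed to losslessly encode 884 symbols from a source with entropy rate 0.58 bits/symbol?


Minimum bits >= n * H = 884 * 0.58 = 512.72, rounded up to a whole number of bits = 513

513 bits


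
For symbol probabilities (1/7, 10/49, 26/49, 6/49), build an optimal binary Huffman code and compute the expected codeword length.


Huffman construction (repeatedly merge the two least-probable nodes; each merge adds 1 bit to every symbol beneath it): 6/49 + 1/7 = 13/49; 10/49 + 13/49 = 23/49; 23/49 + 26/49 = 1. Resulting codeword lengths (in the order the probabilities were given): (3, 2, 1, 3). L_avg = sum(p_i * l_i) = 1/7*3 + 10/49*2 + 26/49*1 + 6/49*3 = 85/49 = 1.7347

1.7347 bits


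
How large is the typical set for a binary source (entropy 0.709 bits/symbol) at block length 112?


log2|A_typical| = nH = 112 * 0.709 = 79.408, so |A_typical| ~ 2^79.408 = 8.020e+23

8.020e+23


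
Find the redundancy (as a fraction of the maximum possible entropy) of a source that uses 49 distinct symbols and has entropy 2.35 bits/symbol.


H_max = log2(K) = log2(49) = 5.6147 bits/symbol. Redundancy = 1 - H/H_max = 1 - 2.35/5.6147 = 1 - 0.4185 = 0.5815

0.5815


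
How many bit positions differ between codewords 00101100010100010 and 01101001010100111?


Count differing positions: . ^ . . . ^ . ^ . . . . . . ^ . ^ = 5 differences

5


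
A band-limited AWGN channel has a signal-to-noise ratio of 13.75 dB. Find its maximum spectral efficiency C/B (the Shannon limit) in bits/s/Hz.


SNR_linear = 10^(13.75/10) = 23.7137; C/B = log2(1 + SNR_linear) = log2(1 + 23.7137) = 4.6272

4.6272 bits/s/Hz


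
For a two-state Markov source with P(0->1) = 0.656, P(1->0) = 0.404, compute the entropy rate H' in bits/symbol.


Stationary distribution: pi_0 = p10/(p01+p10) = 0.3811, pi_1 = 0.6189. Entropy rate H' = pi_0*H(p01) + pi_1*H(p10) = 0.3811*0.9286 + 0.6189*0.9732 = 0.9562

0.9562 bits/symbol


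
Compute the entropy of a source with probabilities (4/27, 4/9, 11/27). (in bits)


H = -sum(p_i * log2(p_i)). Terms: -(4/27)*log2(4/27) = 0.408131; -(4/9)*log2(4/9) = 0.519967; -(11/27)*log2(11/27) = 0.527778. H = 0.408131 + 0.519967 + 0.527778 = 1.4559

1.4559 bits


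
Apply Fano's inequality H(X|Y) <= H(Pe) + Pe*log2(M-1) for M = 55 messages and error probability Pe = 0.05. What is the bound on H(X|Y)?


H(Pe) = -Pe*log2(Pe) - (1-Pe)*log2(1-Pe) = -0.05*log2(0.05) - 0.95*log2(0.95) = 0.216096 + 0.070301 = 0.2864. Pe*log2(M-1) = 0.05*log2(54) = 0.287744. Bound = H(Pe) + Pe*log2(M-1) = 0.216096 + 0.070301 + 0.287744 = 0.5741

0.5741 bits


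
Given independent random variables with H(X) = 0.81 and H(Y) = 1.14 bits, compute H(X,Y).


For independent variables, H(X,Y) = H(X) + H(Y) = 0.81 + 1.14 = 1.95

1.95 bits


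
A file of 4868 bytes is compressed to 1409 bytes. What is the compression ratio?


Ratio = original / compressed = 4868 / 1409 = 3.4549

3.4549


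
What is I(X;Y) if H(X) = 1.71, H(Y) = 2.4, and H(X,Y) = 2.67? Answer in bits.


I(X;Y) = H(X) + H(Y) - H(X,Y) = 1.71 + 2.4 - 2.67 = 1.44

1.44 bits


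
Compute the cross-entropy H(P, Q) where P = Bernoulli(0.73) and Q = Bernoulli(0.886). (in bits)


H(P,Q) = -p*log2(q) - (1-p)*log2(1-q). -0.73*log2(0.886) = 0.127474; -0.27*log2(0.114) = 0.845881. H(P,Q) = 0.127474 + 0.845881 = 0.9734

0.9734 bits


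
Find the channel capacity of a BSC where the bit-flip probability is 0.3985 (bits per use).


H(p) = -p*log2(p) - (1-p)*log2(1-p) = -0.3985*log2(0.3985) - 0.6015*log2(0.6015) = 0.528948 + 0.441118 = 0.9701. C = 1 - H(p) = 1 - 0.9701 = 0.0299

0.0299 bits


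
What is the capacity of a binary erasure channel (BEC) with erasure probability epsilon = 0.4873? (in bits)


C = 1 - epsilon = 1 - 0.4873 = 0.5127

0.5127 bits


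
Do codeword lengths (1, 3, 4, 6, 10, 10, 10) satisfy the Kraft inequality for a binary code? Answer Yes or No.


Kraft sum = sum(2^(-l_i)) = 0.7061, need <= 1. Result: satisfied (a binary prefix-free code with these lengths exists)

Yes


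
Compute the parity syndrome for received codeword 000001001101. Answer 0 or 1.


Syndrome = XOR of all bits = 0 XOR 0 XOR 0 XOR 0 XOR 0 XOR 1 XOR 0 XOR 0 XOR 1 XOR 1 XOR 0 XOR 1 = 0

0


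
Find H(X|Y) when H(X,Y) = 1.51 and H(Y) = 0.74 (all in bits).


H(X|Y) = H(X,Y) - H(Y) = 1.51 - 0.74 = 0.77

0.77 bits


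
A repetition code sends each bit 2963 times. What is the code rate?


Rate = k/n = 1/2963

1/2963


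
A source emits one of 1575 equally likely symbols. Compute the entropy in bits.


H = log2(n) = log2(1575) = 10.6211

10.6211 bits


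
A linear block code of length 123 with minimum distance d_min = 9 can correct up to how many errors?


Correction capability = floor((d-1)/2) = floor((9-1)/2) = 4

4 errors


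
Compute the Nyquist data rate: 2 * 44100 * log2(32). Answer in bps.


Rate = 2 * B * log2(M) = 2 * 44100 * 5.0 = 441000.0

441000.0 bps


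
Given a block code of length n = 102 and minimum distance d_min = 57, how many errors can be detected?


Detection capability = d_min - 1 = 57 - 1 = 56

56 errors


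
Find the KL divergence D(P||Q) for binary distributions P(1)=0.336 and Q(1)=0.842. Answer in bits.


KL = p*log2(p/q) + (1-p)*log2((1-p)/(1-q)) = 0.336*log2(0.336/0.842) + 0.664*log2(0.664/0.158) = 0.93

0.93 bits


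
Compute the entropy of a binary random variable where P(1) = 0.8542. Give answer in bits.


H = -p*log2(p) - (1-p)*log2(1-p). -0.8542*log2(0.8542) = 0.194206; -0.1458*log2(0.1458) = 0.405023. H = 0.194206 + 0.405023 = 0.5992

0.5992 bits


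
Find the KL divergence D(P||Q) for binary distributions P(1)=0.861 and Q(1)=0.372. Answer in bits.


KL = p*log2(p/q) + (1-p)*log2((1-p)/(1-q)) = 0.861*log2(0.861/0.372) + 0.139*log2(0.139/0.628) = 0.74

0.74 bits


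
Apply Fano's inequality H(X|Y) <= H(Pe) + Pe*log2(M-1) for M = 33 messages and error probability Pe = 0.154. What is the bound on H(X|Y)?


H(Pe) = -Pe*log2(Pe) - (1-Pe)*log2(1-Pe) = -0.154*log2(0.154) - 0.846*log2(0.846) = 0.415646 + 0.204115 = 0.6198. Pe*log2(M-1) = 0.154*log2(32) = 0.770000. Bound = H(Pe) + Pe*log2(M-1) = 0.415646 + 0.204115 + 0.770000 = 1.3898

1.3898 bits


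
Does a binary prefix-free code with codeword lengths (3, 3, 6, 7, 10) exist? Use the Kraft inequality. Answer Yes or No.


Kraft sum = sum(2^(-l_i)) = 0.2744, need <= 1. Result: satisfied (a binary prefix-free code with these lengths exists)

Yes


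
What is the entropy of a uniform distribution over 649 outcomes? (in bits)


H = log2(n) = log2(649) = 9.3421

9.3421 bits


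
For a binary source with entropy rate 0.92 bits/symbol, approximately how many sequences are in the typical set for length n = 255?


log2|A_typical| = nH = 255 * 0.92 = 234.6, so |A_typical| ~ 2^234.6 = 4.184e+70

4.184e+70


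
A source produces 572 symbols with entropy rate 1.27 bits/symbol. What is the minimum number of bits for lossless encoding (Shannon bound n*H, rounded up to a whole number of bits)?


Minimum bits >= n * H = 572 * 1.27 = 726.44, rounded up to a whole number of bits = 727

727 bits


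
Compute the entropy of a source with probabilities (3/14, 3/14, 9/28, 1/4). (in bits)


H = -sum(p_i * log2(p_i)). Terms: -(3/14)*log2(3/14) = 0.476227; -(3/14)*log2(3/14) = 0.476227; -(9/28)*log2(9/28) = 0.526317; -(1/4)*log2(1/4) = 0.500000. H = 0.476227 + 0.476227 + 0.526317 + 0.500000 = 1.9788

1.9788 bits


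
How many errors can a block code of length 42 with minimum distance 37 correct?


Correction capability = floor((d-1)/2) = floor((37-1)/2) = 18

18 errors


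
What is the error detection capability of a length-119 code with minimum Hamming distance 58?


Detection capability = d_min - 1 = 58 - 1 = 57

57 errors


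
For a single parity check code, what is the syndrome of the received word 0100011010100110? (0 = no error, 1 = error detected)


Syndrome = XOR of all bits = 0 XOR 1 XOR 0 XOR 0 XOR 0 XOR 1 XOR 1 XOR 0 XOR 1 XOR 0 XOR 1 XOR 0 XOR 0 XOR 1 XOR 1 XOR 0 = 1

1


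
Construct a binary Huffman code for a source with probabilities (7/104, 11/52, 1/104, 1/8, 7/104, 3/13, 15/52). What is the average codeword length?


Huffman construction (repeatedly merge the two least-probable nodes; each merge adds 1 bit to every symbol beneath it): 1/104 + 7/104 = 1/13; 7/104 + 1/13 = 15/104; 1/8 + 15/104 = 7/26; 11/52 + 3/13 = 23/52; 7/26 + 15/52 = 29/52; 23/52 + 29/52 = 1. Resulting codeword lengths (in the order the probabilities were given): (5, 2, 5, 3, 4, 2, 2). L_avg = sum(p_i * l_i) = 7/104*5 + 11/52*2 + 1/104*5 + 1/8*3 + 7/104*4 + 3/13*2 + 15/52*2 = 259/104 = 2.4904

2.4904 bits


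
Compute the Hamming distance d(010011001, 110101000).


Count differing positions: ^ . . ^ ^ . . . ^ = 4 differences

4


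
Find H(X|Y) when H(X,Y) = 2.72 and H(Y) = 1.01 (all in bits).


H(X|Y) = H(X,Y) - H(Y) = 2.72 - 1.01 = 1.71

1.71 bits


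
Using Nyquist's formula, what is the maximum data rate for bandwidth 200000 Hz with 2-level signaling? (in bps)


Rate = 2 * B * log2(M) = 2 * 200000 * 1.0 = 400000.0

400000.0 bps


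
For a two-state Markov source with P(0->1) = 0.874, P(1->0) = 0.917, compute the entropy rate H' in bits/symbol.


Stationary distribution: pi_0 = p10/(p01+p10) = 0.512, pi_1 = 0.488. Entropy rate H' = pi_0*H(p01) + pi_1*H(p10) = 0.512*0.5464 + 0.488*0.4127 = 0.4811

0.4811 bits/symbol


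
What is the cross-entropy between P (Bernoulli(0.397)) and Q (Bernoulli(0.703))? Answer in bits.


H(P,Q) = -p*log2(q) - (1-p)*log2(1-q). -0.397*log2(0.703) = 0.201836; -0.603*log2(0.297) = 1.056133. H(P,Q) = 0.201836 + 1.056133 = 1.258

1.258 bits


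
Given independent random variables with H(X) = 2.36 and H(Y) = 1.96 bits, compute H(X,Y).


For independent variables, H(X,Y) = H(X) + H(Y) = 2.36 + 1.96 = 4.32

4.32 bits


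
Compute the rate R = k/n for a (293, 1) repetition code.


Rate = k/n = 1/293

1/293


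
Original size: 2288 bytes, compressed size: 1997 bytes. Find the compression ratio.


Ratio = original / compressed = 2288 / 1997 = 1.1457

1.1457


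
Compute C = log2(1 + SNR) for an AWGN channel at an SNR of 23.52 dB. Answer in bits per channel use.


SNR_linear = 10^(23.52/10) = 224.9055; C = log2(1 + SNR_linear) = log2(1 + 224.9055) = 7.8196

7.8196 bits/channel use


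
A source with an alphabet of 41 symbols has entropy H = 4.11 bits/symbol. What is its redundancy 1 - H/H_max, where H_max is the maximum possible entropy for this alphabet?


H_max = log2(K) = log2(41) = 5.3576 bits/symbol. Redundancy = 1 - H/H_max = 1 - 4.11/5.3576 = 1 - 0.7671 = 0.2329

0.2329


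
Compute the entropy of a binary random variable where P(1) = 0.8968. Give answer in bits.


H = -p*log2(p) - (1-p)*log2(1-p). -0.8968*log2(0.8968) = 0.140925; -0.1032*log2(0.1032) = 0.338133. H = 0.140925 + 0.338133 = 0.4791

0.4791 bits


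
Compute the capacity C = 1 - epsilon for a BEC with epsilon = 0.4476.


C = 1 - epsilon = 1 - 0.4476 = 0.5524

0.5524 bits


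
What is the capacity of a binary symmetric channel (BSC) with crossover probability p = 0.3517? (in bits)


H(p) = -p*log2(p) - (1-p)*log2(1-p) = -0.3517*log2(0.3517) - 0.6483*log2(0.6483) = 0.530217 + 0.405360 = 0.9356. C = 1 - H(p) = 1 - 0.9356 = 0.0644

0.0644 bits


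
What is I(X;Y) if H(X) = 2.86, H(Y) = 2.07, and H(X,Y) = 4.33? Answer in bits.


I(X;Y) = H(X) + H(Y) - H(X,Y) = 2.86 + 2.07 - 4.33 = 0.6

0.6 bits


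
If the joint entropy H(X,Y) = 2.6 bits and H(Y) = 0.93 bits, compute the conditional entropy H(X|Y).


H(X|Y) = H(X,Y) - H(Y) = 2.6 - 0.93 = 1.67

1.67 bits


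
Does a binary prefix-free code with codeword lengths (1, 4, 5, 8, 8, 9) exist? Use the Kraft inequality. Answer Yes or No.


Kraft sum = sum(2^(-l_i)) = 0.6035, need <= 1. Result: satisfied (a binary prefix-free code with these lengths exists)

Yes


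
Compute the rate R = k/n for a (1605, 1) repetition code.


Rate = k/n = 1/1605

1/1605


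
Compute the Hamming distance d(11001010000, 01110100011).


Count differing positions: ^ . ^ ^ ^ ^ ^ . . ^ ^ = 8 differences

8


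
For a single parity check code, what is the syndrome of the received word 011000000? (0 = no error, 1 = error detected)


Syndrome = XOR of all bits = 0 XOR 1 XOR 1 XOR 0 XOR 0 XOR 0 XOR 0 XOR 0 XOR 0 = 0

0


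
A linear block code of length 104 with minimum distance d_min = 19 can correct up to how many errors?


Correction capability = floor((d-1)/2) = floor((19-1)/2) = 9

9 errors


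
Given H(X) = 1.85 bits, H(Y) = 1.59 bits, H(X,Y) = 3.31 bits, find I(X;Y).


I(X;Y) = H(X) + H(Y) - H(X,Y) = 1.85 + 1.59 - 3.31 = 0.13

0.13 bits


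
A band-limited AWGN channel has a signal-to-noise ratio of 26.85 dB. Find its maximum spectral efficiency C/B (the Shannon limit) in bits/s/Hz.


SNR_linear = 10^(26.85/10) = 484.1724; C/B = log2(1 + SNR_linear) = log2(1 + 484.1724) = 8.9224

8.9224 bits/s/Hz


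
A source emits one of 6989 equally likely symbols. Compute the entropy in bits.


H = log2(n) = log2(6989) = 12.7709

12.7709 bits


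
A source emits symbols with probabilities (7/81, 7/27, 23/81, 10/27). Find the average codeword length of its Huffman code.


Huffman construction (repeatedly merge the two least-probable nodes; each merge adds 1 bit to every symbol beneath it): 7/81 + 7/27 = 28/81; 23/81 + 28/81 = 17/27; 10/27 + 17/27 = 1. Resulting codeword lengths (in the order the probabilities were given): (3, 3, 2, 1). L_avg = sum(p_i * l_i) = 7/81*3 + 7/27*3 + 23/81*2 + 10/27*1 = 160/81 = 1.9753

1.9753 bits


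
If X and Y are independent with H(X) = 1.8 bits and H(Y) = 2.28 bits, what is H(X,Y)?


For independent variables, H(X,Y) = H(X) + H(Y) = 1.8 + 2.28 = 4.08

4.08 bits


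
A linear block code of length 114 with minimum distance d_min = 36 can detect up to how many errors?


Detection capability = d_min - 1 = 36 - 1 = 35

35 errors


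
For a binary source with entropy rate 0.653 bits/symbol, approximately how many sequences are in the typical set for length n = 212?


log2|A_typical| = nH = 212 * 0.653 = 138.436, so |A_typical| ~ 2^138.436 = 4.714e+41

4.714e+41


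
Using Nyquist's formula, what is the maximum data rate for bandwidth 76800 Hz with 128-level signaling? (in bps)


Rate = 2 * B * log2(M) = 2 * 76800 * 7.0 = 1075200.0

1075200.0 bps


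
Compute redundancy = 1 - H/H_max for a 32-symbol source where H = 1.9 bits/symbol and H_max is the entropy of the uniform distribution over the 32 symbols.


H_max = log2(K) = log2(32) = 5.0 bits/symbol. Redundancy = 1 - H/H_max = 1 - 1.9/5.0 = 1 - 0.38 = 0.62

0.62


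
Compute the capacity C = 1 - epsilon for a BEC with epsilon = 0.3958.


C = 1 - epsilon = 1 - 0.3958 = 0.6042

0.6042 bits


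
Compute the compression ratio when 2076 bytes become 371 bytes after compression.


Ratio = original / compressed = 2076 / 371 = 5.5957

5.5957


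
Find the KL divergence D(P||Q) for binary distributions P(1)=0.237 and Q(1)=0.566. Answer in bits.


KL = p*log2(p/q) + (1-p)*log2((1-p)/(1-q)) = 0.237*log2(0.237/0.566) + 0.763*log2(0.763/0.434) = 0.3234

0.3234 bits


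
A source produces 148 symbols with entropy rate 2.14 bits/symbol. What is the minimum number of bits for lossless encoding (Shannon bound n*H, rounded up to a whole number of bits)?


Minimum bits >= n * H = 148 * 2.14 = 316.72, rounded up to a whole number of bits = 317

317 bits


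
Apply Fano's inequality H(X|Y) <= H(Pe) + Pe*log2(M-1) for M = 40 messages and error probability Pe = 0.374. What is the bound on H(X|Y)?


H(Pe) = -Pe*log2(Pe) - (1-Pe)*log2(1-Pe) = -0.374*log2(0.374) - 0.626*log2(0.626) = 0.530665 + 0.423029 = 0.9537. Pe*log2(M-1) = 0.374*log2(39) = 1.976740. Bound = H(Pe) + Pe*log2(M-1) = 0.530665 + 0.423029 + 1.976740 = 2.9304

2.9304 bits


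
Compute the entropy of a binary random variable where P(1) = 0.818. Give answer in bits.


H = -p*log2(p) - (1-p)*log2(1-p). -0.818*log2(0.818) = 0.237079; -0.182*log2(0.182) = 0.447354. H = 0.237079 + 0.447354 = 0.6844

0.6844 bits


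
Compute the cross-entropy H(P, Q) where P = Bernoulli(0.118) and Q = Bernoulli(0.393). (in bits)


H(P,Q) = -p*log2(q) - (1-p)*log2(1-q). -0.118*log2(0.393) = 0.158993; -0.882*log2(0.607) = 0.635244. H(P,Q) = 0.158993 + 0.635244 = 0.7942

0.7942 bits


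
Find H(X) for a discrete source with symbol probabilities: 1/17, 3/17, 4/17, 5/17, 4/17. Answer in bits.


H = -sum(p_i * log2(p_i)). Terms: -(1/17)*log2(1/17) = 0.240439; -(3/17)*log2(3/17) = 0.441618; -(4/17)*log2(4/17) = 0.491168; -(5/17)*log2(5/17) = 0.519275; -(4/17)*log2(4/17) = 0.491168. H = 0.240439 + 0.441618 + 0.491168 + 0.519275 + 0.491168 = 2.1837

2.1837 bits


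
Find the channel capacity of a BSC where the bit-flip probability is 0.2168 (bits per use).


H(p) = -p*log2(p) - (1-p)*log2(1-p) = -0.2168*log2(0.2168) - 0.7832*log2(0.7832) = 0.478166 + 0.276115 = 0.7543. C = 1 - H(p) = 1 - 0.7543 = 0.2457

0.2457 bits


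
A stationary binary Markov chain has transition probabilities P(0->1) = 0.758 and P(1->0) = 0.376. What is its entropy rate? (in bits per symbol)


Stationary distribution: pi_0 = p10/(p01+p10) = 0.3316, pi_1 = 0.6684. Entropy rate H' = pi_0*H(p01) + pi_1*H(p10) = 0.3316*0.7984 + 0.6684*0.9552 = 0.9032

0.9032 bits/symbol


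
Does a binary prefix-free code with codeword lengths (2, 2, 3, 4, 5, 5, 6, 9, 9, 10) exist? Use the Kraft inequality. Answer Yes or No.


Kraft sum = sum(2^(-l_i)) = 0.7705, need <= 1. Result: satisfied (a binary prefix-free code with these lengths exists)

Yes


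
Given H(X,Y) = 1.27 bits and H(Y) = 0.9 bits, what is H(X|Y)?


H(X|Y) = H(X,Y) - H(Y) = 1.27 - 0.9 = 0.37

0.37 bits


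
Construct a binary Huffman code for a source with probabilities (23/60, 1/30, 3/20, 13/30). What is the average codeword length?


Huffman construction (repeatedly merge the two least-probable nodes; each merge adds 1 bit to every symbol beneath it): 1/30 + 3/20 = 11/60; 11/60 + 23/60 = 17/30; 13/30 + 17/30 = 1. Resulting codeword lengths (in the order the probabilities were given): (2, 3, 3, 1). L_avg = sum(p_i * l_i) = 23/60*2 + 1/30*3 + 3/20*3 + 13/30*1 = 7/4 = 1.75

1.75 bits


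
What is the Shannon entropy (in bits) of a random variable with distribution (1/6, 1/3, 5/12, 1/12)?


H = -sum(p_i * log2(p_i)). Terms: -(1/6)*log2(1/6) = 0.430827; -(1/3)*log2(1/3) = 0.528321; -(5/12)*log2(5/12) = 0.526264; -(1/12)*log2(1/12) = 0.298747. H = 0.430827 + 0.528321 + 0.526264 + 0.298747 = 1.7842

1.7842 bits


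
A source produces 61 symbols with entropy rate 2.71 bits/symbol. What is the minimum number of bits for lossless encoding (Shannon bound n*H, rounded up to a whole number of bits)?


Minimum bits >= n * H = 61 * 2.71 = 165.31, rounded up to a whole number of bits = 166

166 bits


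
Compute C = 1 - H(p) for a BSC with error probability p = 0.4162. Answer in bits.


H(p) = -p*log2(p) - (1-p)*log2(1-p) = -0.4162*log2(0.4162) - 0.5838*log2(0.5838) = 0.526348 + 0.453294 = 0.9796. C = 1 - H(p) = 1 - 0.9796 = 0.0204

0.0204 bits


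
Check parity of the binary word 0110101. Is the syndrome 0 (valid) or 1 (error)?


Syndrome = XOR of all bits = 0 XOR 1 XOR 1 XOR 0 XOR 1 XOR 0 XOR 1 = 0

0


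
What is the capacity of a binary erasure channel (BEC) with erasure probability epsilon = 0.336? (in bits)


C = 1 - epsilon = 1 - 0.336 = 0.664

0.664 bits


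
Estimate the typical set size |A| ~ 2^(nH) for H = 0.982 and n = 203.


log2|A_typical| = nH = 203 * 0.982 = 199.346, so |A_typical| ~ 2^199.346 = 1.021e+60

1.021e+60


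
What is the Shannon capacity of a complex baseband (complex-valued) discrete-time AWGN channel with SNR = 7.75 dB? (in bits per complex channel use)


SNR_linear = 10^(7.75/10) = 5.9566; C = log2(1 + SNR_linear) = log2(1 + 5.9566) = 2.7984

2.7984 bits/channel use


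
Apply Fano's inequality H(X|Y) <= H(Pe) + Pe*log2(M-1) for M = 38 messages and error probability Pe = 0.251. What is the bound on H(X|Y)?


H(Pe) = -Pe*log2(Pe) - (1-Pe)*log2(1-Pe) = -0.251*log2(0.251) - 0.749*log2(0.749) = 0.500554 + 0.312305 = 0.8129. Pe*log2(M-1) = 0.251*log2(37) = 1.307573. Bound = H(Pe) + Pe*log2(M-1) = 0.500554 + 0.312305 + 1.307573 = 2.1204

2.1204 bits


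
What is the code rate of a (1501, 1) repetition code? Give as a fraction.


Rate = k/n = 1/1501

1/1501


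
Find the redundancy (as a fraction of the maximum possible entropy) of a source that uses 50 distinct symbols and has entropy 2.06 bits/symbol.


H_max = log2(K) = log2(50) = 5.6439 bits/symbol. Redundancy = 1 - H/H_max = 1 - 2.06/5.6439 = 1 - 0.365 = 0.635

0.635


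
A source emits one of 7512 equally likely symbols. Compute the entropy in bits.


H = log2(n) = log2(7512) = 12.875

12.875 bits


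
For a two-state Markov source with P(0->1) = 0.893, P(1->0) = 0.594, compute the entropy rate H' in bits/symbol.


Stationary distribution: pi_0 = p10/(p01+p10) = 0.3995, pi_1 = 0.6005. Entropy rate H' = pi_0*H(p01) + pi_1*H(p10) = 0.3995*0.4908 + 0.6005*0.9744 = 0.7812

0.7812 bits/symbol


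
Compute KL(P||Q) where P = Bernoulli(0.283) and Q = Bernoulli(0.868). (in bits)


KL = p*log2(p/q) + (1-p)*log2((1-p)/(1-q)) = 0.283*log2(0.283/0.868) + 0.717*log2(0.717/0.132) = 1.2929

1.2929 bits


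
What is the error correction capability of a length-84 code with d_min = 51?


Correction capability = floor((d-1)/2) = floor((51-1)/2) = 25

25 errors


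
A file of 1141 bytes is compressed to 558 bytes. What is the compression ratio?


Ratio = original / compressed = 1141 / 558 = 2.0448

2.0448


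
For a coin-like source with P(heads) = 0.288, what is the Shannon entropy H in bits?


H = -p*log2(p) - (1-p)*log2(1-p). -0.288*log2(0.288) = 0.517207; -0.712*log2(0.712) = 0.348916. H = 0.517207 + 0.348916 = 0.8661

0.8661 bits


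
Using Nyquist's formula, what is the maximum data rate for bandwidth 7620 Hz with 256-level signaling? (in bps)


Rate = 2 * B * log2(M) = 2 * 7620 * 8.0 = 121920.0

121920.0 bps


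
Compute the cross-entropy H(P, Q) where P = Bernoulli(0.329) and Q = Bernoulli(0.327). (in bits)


H(P,Q) = -p*log2(q) - (1-p)*log2(1-q). -0.329*log2(0.327) = 0.530558; -0.671*log2(0.673) = 0.383357. H(P,Q) = 0.530558 + 0.383357 = 0.9139

0.9139 bits


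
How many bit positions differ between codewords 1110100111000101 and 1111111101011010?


Count differing positions: . . . ^ . ^ ^ . ^ . . ^ ^ ^ ^ ^ = 9 differences

9


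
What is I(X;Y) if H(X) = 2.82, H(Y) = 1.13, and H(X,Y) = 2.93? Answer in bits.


I(X;Y) = H(X) + H(Y) - H(X,Y) = 2.82 + 1.13 - 2.93 = 1.02

1.02 bits


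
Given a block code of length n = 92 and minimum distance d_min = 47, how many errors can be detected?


Detection capability = d_min - 1 = 47 - 1 = 46

46 errors


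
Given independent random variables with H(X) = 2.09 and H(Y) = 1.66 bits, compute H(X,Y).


For independent variables, H(X,Y) = H(X) + H(Y) = 2.09 + 1.66 = 3.75

3.75 bits


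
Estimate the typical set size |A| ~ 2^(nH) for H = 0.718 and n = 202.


log2|A_typical| = nH = 202 * 0.718 = 145.036, so |A_typical| ~ 2^145.036 = 4.573e+43

4.573e+43


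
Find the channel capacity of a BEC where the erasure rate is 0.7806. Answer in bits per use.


C = 1 - epsilon = 1 - 0.7806 = 0.2194

0.2194 bits


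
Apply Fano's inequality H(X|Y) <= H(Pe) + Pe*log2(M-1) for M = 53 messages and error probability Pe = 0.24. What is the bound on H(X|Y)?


H(Pe) = -Pe*log2(Pe) - (1-Pe)*log2(1-Pe) = -0.24*log2(0.24) - 0.76*log2(0.76) = 0.494134 + 0.300906 = 0.795. Pe*log2(M-1) = 0.24*log2(52) = 1.368106. Bound = H(Pe) + Pe*log2(M-1) = 0.494134 + 0.300906 + 1.368106 = 2.1631

2.1631 bits


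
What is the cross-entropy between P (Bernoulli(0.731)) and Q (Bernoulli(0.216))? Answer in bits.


H(P,Q) = -p*log2(q) - (1-p)*log2(1-q). -0.731*log2(0.216) = 1.616166; -0.269*log2(0.784) = 0.094439. H(P,Q) = 1.616166 + 0.094439 = 1.7106

1.7106 bits


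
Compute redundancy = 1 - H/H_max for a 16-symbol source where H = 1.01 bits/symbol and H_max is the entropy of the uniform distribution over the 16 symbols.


H_max = log2(K) = log2(16) = 4.0 bits/symbol. Redundancy = 1 - H/H_max = 1 - 1.01/4.0 = 1 - 0.2525 = 0.7475

0.7475


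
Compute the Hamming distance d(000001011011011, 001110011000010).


Count differing positions: . . ^ ^ ^ ^ . . . . ^ ^ . . ^ = 7 differences

7


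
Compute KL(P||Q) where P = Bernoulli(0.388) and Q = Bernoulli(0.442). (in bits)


KL = p*log2(p/q) + (1-p)*log2((1-p)/(1-q)) = 0.388*log2(0.388/0.442) + 0.612*log2(0.612/0.558) = 0.0086

0.0086 bits


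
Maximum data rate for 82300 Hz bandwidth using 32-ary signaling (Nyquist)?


Rate = 2 * B * log2(M) = 2 * 82300 * 5.0 = 823000.0

823000.0 bps


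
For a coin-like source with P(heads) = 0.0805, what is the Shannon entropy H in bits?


H = -p*log2(p) - (1-p)*log2(1-p). -0.0805*log2(0.0805) = 0.292607; -0.9195*log2(0.9195) = 0.111332. H = 0.292607 + 0.111332 = 0.4039

0.4039 bits


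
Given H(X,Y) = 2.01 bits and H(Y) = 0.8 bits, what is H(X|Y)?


H(X|Y) = H(X,Y) - H(Y) = 2.01 - 0.8 = 1.21

1.21 bits


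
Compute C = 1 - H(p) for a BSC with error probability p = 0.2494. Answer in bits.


H(p) = -p*log2(p) - (1-p)*log2(1-p) = -0.2494*log2(0.2494) - 0.7506*log2(0.7506) = 0.499665 + 0.310661 = 0.8103. C = 1 - H(p) = 1 - 0.8103 = 0.1897

0.1897 bits


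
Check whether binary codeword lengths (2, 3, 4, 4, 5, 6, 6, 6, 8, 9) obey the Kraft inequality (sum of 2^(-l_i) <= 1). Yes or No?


Kraft sum = sum(2^(-l_i)) = 0.584, need <= 1. Result: satisfied (a binary prefix-free code with these lengths exists)

Yes


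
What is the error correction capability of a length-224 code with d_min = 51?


Correction capability = floor((d-1)/2) = floor((51-1)/2) = 25

25 errors


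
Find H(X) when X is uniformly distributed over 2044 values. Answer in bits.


H = log2(n) = log2(2044) = 10.9972

10.9972 bits


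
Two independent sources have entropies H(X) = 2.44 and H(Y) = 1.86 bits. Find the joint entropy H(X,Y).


For independent variables, H(X,Y) = H(X) + H(Y) = 2.44 + 1.86 = 4.3

4.3 bits


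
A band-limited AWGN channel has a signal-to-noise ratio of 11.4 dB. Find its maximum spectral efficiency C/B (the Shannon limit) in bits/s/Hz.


SNR_linear = 10^(11.4/10) = 13.8038; C/B = log2(1 + SNR_linear) = log2(1 + 13.8038) = 3.8879

3.8879 bits/s/Hz


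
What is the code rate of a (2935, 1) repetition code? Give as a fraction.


Rate = k/n = 1/2935

1/2935


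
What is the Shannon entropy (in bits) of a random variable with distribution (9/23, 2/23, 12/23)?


H = -sum(p_i * log2(p_i)). Terms: -(9/23)*log2(9/23) = 0.529684; -(2/23)*log2(2/23) = 0.306397; -(12/23)*log2(12/23) = 0.489704. H = 0.529684 + 0.306397 + 0.489704 = 1.3258

1.3258 bits


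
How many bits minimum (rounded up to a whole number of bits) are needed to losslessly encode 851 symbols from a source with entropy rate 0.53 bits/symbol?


Minimum bits >= n * H = 851 * 0.53 = 451.03, rounded up to a whole number of bits = 452

452 bits


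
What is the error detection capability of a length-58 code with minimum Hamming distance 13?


Detection capability = d_min - 1 = 13 - 1 = 12

12 errors


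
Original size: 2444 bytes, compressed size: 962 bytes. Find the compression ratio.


Ratio = original / compressed = 2444 / 962 = 2.5405

2.5405


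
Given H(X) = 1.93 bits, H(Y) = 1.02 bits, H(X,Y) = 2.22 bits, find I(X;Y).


I(X;Y) = H(X) + H(Y) - H(X,Y) = 1.93 + 1.02 - 2.22 = 0.73

0.73 bits


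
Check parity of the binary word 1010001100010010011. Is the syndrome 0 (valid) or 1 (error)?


Syndrome = XOR of all bits = 1 XOR 0 XOR 1 XOR 0 XOR 0 XOR 0 XOR 1 XOR 1 XOR 0 XOR 0 XOR 0 XOR 1 XOR 0 XOR 0 XOR 1 XOR 0 XOR 0 XOR 1 XOR 1 = 0

0


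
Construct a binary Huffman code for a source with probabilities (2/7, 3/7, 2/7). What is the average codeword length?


Huffman construction (repeatedly merge the two least-probable nodes; each merge adds 1 bit to every symbol beneath it): 2/7 + 2/7 = 4/7; 3/7 + 4/7 = 1. Resulting codeword lengths (in the order the probabilities were given): (2, 1, 2). L_avg = sum(p_i * l_i) = 2/7*2 + 3/7*1 + 2/7*2 = 11/7 = 1.5714

1.5714 bits


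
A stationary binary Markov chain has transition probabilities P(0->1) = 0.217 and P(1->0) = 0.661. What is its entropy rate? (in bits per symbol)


Stationary distribution: pi_0 = p10/(p01+p10) = 0.7528, pi_1 = 0.2472. Entropy rate H' = pi_0*H(p01) + pi_1*H(p10) = 0.7528*0.7547 + 0.2472*0.9239 = 0.7965

0.7965 bits/symbol


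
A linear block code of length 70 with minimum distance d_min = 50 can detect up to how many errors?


Detection capability = d_min - 1 = 50 - 1 = 49

49 errors


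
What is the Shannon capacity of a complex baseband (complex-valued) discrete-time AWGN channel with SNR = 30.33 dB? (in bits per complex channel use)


SNR_linear = 10^(30.33/10) = 1078.9467; C = log2(1 + SNR_linear) = log2(1 + 1078.9467) = 10.0767

10.0767 bits/channel use


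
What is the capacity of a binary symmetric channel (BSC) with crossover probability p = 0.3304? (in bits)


H(p) = -p*log2(p) - (1-p)*log2(1-p) = -0.3304*log2(0.3304) - 0.6696*log2(0.6696) = 0.527885 + 0.387450 = 0.9153. C = 1 - H(p) = 1 - 0.9153 = 0.0847

0.0847 bits


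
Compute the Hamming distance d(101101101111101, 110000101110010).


Count differing positions: . ^ ^ ^ . ^ . . . . . ^ ^ ^ ^ = 8 differences

8


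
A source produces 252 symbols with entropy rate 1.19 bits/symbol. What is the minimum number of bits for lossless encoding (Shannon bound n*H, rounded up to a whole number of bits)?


Minimum bits >= n * H = 252 * 1.19 = 299.88, rounded up to a whole number of bits = 300

300 bits


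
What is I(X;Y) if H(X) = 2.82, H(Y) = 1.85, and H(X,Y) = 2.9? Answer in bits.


I(X;Y) = H(X) + H(Y) - H(X,Y) = 2.82 + 1.85 - 2.9 = 1.77

1.77 bits


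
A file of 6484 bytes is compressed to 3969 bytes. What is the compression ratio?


Ratio = original / compressed = 6484 / 3969 = 1.6337

1.6337


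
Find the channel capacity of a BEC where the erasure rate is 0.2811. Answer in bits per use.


C = 1 - epsilon = 1 - 0.2811 = 0.7189

0.7189 bits


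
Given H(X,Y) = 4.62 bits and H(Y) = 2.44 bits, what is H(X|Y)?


H(X|Y) = H(X,Y) - H(Y) = 4.62 - 2.44 = 2.18

2.18 bits


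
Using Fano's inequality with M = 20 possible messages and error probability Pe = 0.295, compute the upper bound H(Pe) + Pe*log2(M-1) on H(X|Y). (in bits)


H(Pe) = -Pe*log2(Pe) - (1-Pe)*log2(1-Pe) = -0.295*log2(0.295) - 0.705*log2(0.705) = 0.519558 + 0.355535 = 0.8751. Pe*log2(M-1) = 0.295*log2(19) = 1.253139. Bound = H(Pe) + Pe*log2(M-1) = 0.519558 + 0.355535 + 1.253139 = 2.1282

2.1282 bits


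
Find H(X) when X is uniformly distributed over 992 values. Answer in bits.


H = log2(n) = log2(992) = 9.9542

9.9542 bits


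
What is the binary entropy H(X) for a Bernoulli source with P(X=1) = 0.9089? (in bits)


H = -p*log2(p) - (1-p)*log2(1-p). -0.9089*log2(0.9089) = 0.125252; -0.0911*log2(0.0911) = 0.314879. H = 0.125252 + 0.314879 = 0.4401

0.4401 bits


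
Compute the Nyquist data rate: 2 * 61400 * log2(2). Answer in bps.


Rate = 2 * B * log2(M) = 2 * 61400 * 1.0 = 122800.0

122800.0 bps


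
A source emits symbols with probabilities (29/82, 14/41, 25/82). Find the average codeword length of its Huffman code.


Huffman construction (repeatedly merge the two least-probable nodes; each merge adds 1 bit to every symbol beneath it): 25/82 + 14/41 = 53/82; 29/82 + 53/82 = 1. Resulting codeword lengths (in the order the probabilities were given): (1, 2, 2). L_avg = sum(p_i * l_i) = 29/82*1 + 14/41*2 + 25/82*2 = 135/82 = 1.6463

1.6463 bits


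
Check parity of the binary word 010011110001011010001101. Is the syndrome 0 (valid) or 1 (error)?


Syndrome = XOR of all bits = 0 XOR 1 XOR 0 XOR 0 XOR 1 XOR 1 XOR 1 XOR 1 XOR 0 XOR 0 XOR 0 XOR 1 XOR 0 XOR 1 XOR 1 XOR 0 XOR 1 XOR 0 XOR 0 XOR 0 XOR 1 XOR 1 XOR 0 XOR 1 = 0

0


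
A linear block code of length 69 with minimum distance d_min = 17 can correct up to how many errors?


Correction capability = floor((d-1)/2) = floor((17-1)/2) = 8

8 errors


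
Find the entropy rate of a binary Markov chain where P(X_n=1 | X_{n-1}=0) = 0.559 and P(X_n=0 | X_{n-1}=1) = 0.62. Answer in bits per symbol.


Stationary distribution: pi_0 = p10/(p01+p10) = 0.5259, pi_1 = 0.4741. Entropy rate H' = pi_0*H(p01) + pi_1*H(p10) = 0.5259*0.9899 + 0.4741*0.958 = 0.9748

0.9748 bits/symbol


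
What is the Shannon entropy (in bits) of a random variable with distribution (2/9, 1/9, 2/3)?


H = -sum(p_i * log2(p_i)). Terms: -(2/9)*log2(2/9) = 0.482206; -(1/9)*log2(1/9) = 0.352214; -(2/3)*log2(2/3) = 0.389975. H = 0.482206 + 0.352214 + 0.389975 = 1.2244

1.2244 bits


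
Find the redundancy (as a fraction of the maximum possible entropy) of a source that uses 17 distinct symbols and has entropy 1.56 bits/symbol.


H_max = log2(K) = log2(17) = 4.0875 bits/symbol. Redundancy = 1 - H/H_max = 1 - 1.56/4.0875 = 1 - 0.3817 = 0.6183

0.6183


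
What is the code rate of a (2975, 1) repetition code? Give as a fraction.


Rate = k/n = 1/2975

1/2975


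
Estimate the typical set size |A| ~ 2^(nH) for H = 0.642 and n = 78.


log2|A_typical| = nH = 78 * 0.642 = 50.076, so |A_typical| ~ 2^50.076 = 1.187e+15

1.187e+15


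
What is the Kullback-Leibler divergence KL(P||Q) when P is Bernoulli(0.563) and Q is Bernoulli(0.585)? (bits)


KL = p*log2(p/q) + (1-p)*log2((1-p)/(1-q)) = 0.563*log2(0.563/0.585) + 0.437*log2(0.437/0.415) = 0.0014

0.0014 bits


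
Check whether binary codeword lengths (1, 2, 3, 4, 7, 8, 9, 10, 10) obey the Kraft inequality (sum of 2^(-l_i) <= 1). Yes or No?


Kraft sum = sum(2^(-l_i)) = 0.9531, need <= 1. Result: satisfied (a binary prefix-free code with these lengths exists)

Yes


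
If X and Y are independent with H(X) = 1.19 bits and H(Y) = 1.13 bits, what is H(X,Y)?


For independent variables, H(X,Y) = H(X) + H(Y) = 1.19 + 1.13 = 2.32

2.32 bits


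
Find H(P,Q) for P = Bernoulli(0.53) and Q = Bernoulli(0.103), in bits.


H(P,Q) = -p*log2(q) - (1-p)*log2(1-q). -0.53*log2(0.103) = 1.738020; -0.47*log2(0.897) = 0.073705. H(P,Q) = 1.738020 + 0.073705 = 1.8117

1.8117 bits


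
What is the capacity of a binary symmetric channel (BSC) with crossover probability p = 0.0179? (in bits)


H(p) = -p*log2(p) - (1-p)*log2(1-p) = -0.0179*log2(0.0179) - 0.9821*log2(0.9821) = 0.103890 + 0.025592 = 0.1295. C = 1 - H(p) = 1 - 0.1295 = 0.8705

0.8705 bits


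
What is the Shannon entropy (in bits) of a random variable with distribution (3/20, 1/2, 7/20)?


H = -sum(p_i * log2(p_i)). Terms: -(3/20)*log2(3/20) = 0.410545; -(1/2)*log2(1/2) = 0.500000; -(7/20)*log2(7/20) = 0.530101. H = 0.410545 + 0.500000 + 0.530101 = 1.4406

1.4406 bits


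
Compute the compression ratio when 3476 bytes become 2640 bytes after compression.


Ratio = original / compressed = 3476 / 2640 = 1.3167

1.3167


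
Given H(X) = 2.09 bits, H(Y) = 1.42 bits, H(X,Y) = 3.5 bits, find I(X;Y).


I(X;Y) = H(X) + H(Y) - H(X,Y) = 2.09 + 1.42 - 3.5 = 0.01

0.01 bits
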